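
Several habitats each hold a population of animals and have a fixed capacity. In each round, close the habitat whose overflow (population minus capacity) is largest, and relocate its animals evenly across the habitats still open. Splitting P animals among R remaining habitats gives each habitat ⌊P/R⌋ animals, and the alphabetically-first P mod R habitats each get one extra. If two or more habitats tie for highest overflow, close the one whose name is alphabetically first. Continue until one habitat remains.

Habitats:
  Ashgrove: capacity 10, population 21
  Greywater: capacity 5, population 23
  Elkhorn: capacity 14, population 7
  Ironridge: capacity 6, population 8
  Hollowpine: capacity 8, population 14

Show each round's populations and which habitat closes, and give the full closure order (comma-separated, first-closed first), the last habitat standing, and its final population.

Round 1: Ashgrove=21 Elkhorn=7 Greywater=23 Hollowpine=14 Ironridge=8 → close Greywater (overflow 18)
  23÷4 = 5 each, +1 to first 3
Round 2: Ashgrove=27 Elkhorn=13 Hollowpine=20 Ironridge=13 → close Ashgrove (overflow 17)
  27÷3 = 9 each, +1 to first 0
Round 3: Elkhorn=22 Hollowpine=29 Ironridge=22 → close Hollowpine (overflow 21)
  29÷2 = 14 each, +1 to first 1
Round 4: Elkhorn=37 Ironridge=36 → close Ironridge (overflow 30)
  36÷1 = 36 each, +1 to first 0

Closure order: Greywater, Ashgrove, Hollowpine, Ironridge
Last habitat: Elkhorn with 73 animals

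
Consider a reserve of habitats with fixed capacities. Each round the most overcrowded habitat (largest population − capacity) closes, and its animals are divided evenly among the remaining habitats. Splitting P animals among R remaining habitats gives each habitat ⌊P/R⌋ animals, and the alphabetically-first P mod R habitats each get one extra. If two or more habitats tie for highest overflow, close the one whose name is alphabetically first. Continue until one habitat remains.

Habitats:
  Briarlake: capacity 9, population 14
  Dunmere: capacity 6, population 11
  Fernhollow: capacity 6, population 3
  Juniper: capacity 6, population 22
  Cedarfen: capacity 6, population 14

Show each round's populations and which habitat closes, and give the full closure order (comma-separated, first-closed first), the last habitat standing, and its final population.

Round 1: Briarlake=14 Cedarfen=14 Dunmere=11 Fernhollow=3 Juniper=22 → close Juniper (overflow 16)
  22÷4 = 5 each, +1 to first 2
Round 2: Briarlake=20 Cedarfen=20 Dunmere=16 Fernhollow=8 → close Cedarfen (overflow 14)
  20÷3 = 6 each, +1 to first 2
Round 3: Briarlake=27 Dunmere=23 Fernhollow=14 → close Briarlake (overflow 18)
  27÷2 = 13 each, +1 to first 1
Round 4: Dunmere=37 Fernhollow=27 → close Dunmere (overflow 31)
  37÷1 = 37 each, +1 to first 0

Closure order: Juniper, Cedarfen, Briarlake, Dunmere
Last habitat: Fernhollow with 64 animals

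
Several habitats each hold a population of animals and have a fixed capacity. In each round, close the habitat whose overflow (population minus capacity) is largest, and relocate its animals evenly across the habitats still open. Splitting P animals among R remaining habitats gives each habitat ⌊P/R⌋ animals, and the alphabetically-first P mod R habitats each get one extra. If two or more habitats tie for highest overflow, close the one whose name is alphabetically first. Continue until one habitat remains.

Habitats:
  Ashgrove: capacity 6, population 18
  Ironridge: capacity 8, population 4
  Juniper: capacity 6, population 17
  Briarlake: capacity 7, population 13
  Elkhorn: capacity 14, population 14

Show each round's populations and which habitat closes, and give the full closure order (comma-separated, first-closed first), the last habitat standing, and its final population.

Round 1: Ashgrove=18 Briarlake=13 Elkhorn=14 Ironridge=4 Juniper=17 → close Ashgrove (overflow 12)
  18÷4 = 4 each, +1 to first 2
Round 2: Briarlake=18 Elkhorn=19 Ironridge=8 Juniper=21 → close Juniper (overflow 15)
  21÷3 = 7 each, +1 to first 0
Round 3: Briarlake=25 Elkhorn=26 Ironridge=15 → close Briarlake (overflow 18)
  25÷2 = 12 each, +1 to first 1
Round 4: Elkhorn=39 Ironridge=27 → close Elkhorn (overflow 25)
  39÷1 = 39 each, +1 to first 0

Closure order: Ashgrove, Juniper, Briarlake, Elkhorn
Last habitat: Ironridge with 66 animals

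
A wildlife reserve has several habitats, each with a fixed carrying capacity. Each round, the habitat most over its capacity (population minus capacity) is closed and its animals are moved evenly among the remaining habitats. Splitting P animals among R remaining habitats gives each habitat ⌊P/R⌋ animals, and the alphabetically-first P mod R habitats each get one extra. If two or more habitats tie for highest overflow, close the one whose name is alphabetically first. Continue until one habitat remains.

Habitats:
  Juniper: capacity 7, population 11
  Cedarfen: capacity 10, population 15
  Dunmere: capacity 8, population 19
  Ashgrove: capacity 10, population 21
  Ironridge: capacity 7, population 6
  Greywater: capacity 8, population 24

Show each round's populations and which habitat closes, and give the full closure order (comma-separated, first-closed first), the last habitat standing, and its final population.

Closure order: Greywater, Ashgrove, Dunmere, Cedarfen, Juniper
Last habitat: Ironridge with 96 animals

Round 1: Ashgrove=21 Cedarfen=15 Dunmere=19 Greywater=24 Ironridge=6 Juniper=11 → close Greywater (overflow 16)
  24÷5 = 4 each, +1 to first 4
Round 2: Ashgrove=26 Cedarfen=20 Dunmere=24 Ironridge=11 Juniper=15 → close Ashgrove (overflow 16)
  26÷4 = 6 each, +1 to first 2
Round 3: Cedarfen=27 Dunmere=31 Ironridge=17 Juniper=21 → close Dunmere (overflow 23)
  31÷3 = 10 each, +1 to first 1
Round 4: Cedarfen=38 Ironridge=27 Juniper=31 → close Cedarfen (overflow 28)
  38÷2 = 19 each, +1 to first 0
Round 5: Ironridge=46 Juniper=50 → close Juniper (overflow 43)
  50÷1 = 50 each, +1 to first 0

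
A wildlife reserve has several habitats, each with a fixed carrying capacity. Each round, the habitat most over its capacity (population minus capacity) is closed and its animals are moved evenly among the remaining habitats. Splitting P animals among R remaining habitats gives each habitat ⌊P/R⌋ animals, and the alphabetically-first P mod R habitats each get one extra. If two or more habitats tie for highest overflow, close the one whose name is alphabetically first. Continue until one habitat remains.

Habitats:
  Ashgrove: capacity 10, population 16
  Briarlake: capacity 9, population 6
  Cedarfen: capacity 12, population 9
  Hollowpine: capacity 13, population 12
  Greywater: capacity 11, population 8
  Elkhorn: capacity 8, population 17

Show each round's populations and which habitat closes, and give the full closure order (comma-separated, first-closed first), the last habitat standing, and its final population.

Round 1: Ashgrove=16 Briarlake=6 Cedarfen=9 Elkhorn=17 Greywater=8 Hollowpine=12 → close Elkhorn (overflow 9)
  17÷5 = 3 each, +1 to first 2
Round 2: Ashgrove=20 Briarlake=10 Cedarfen=12 Greywater=11 Hollowpine=15 → close Ashgrove (overflow 10)
  20÷4 = 5 each, +1 to first 0
Round 3: Briarlake=15 Cedarfen=17 Greywater=16 Hollowpine=20 → close Hollowpine (overflow 7)
  20÷3 = 6 each, +1 to first 2
Round 4: Briarlake=22 Cedarfen=24 Greywater=22 → close Briarlake (overflow 13)
  22÷2 = 11 each, +1 to first 0
Round 5: Cedarfen=35 Greywater=33 → close Cedarfen (overflow 23)
  35÷1 = 35 each, +1 to first 0

Closure order: Elkhorn, Ashgrove, Hollowpine, Briarlake, Cedarfen
Last habitat: Greywater with 68 animals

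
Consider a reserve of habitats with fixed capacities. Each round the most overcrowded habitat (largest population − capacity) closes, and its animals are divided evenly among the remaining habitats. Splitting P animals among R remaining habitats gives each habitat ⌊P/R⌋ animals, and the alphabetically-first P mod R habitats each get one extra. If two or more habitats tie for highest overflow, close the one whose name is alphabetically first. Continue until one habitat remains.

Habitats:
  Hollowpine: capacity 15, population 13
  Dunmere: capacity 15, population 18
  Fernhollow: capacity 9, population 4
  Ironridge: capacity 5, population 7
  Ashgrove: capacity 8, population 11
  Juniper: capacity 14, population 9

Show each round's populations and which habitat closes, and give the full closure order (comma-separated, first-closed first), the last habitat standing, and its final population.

Closure order: Ashgrove, Dunmere, Ironridge, Hollowpine, Fernhollow
Last habitat: Juniper with 62 animals

Round 1: Ashgrove=11 Dunmere=18 Fernhollow=4 Hollowpine=13 Ironridge=7 Juniper=9 → close Ashgrove (overflow 3)
  11÷5 = 2 each, +1 to first 1
Round 2: Dunmere=21 Fernhollow=6 Hollowpine=15 Ironridge=9 Juniper=11 → close Dunmere (overflow 6)
  21÷4 = 5 each, +1 to first 1
Round 3: Fernhollow=12 Hollowpine=20 Ironridge=14 Juniper=16 → close Ironridge (overflow 9)
  14÷3 = 4 each, +1 to first 2
Round 4: Fernhollow=17 Hollowpine=25 Juniper=20 → close Hollowpine (overflow 10)
  25÷2 = 12 each, +1 to first 1
Round 5: Fernhollow=30 Juniper=32 → close Fernhollow (overflow 21)
  30÷1 = 30 each, +1 to first 0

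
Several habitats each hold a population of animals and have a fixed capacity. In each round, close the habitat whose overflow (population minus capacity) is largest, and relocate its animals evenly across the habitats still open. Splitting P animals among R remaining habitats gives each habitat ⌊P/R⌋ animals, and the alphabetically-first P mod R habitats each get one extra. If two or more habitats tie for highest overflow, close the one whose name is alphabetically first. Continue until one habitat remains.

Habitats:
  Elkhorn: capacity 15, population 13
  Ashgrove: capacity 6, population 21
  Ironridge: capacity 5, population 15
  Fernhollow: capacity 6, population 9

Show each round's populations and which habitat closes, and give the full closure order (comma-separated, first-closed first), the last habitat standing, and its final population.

Round 1: Ashgrove=21 Elkhorn=13 Fernhollow=9 Ironridge=15 → close Ashgrove (overflow 15)
  21÷3 = 7 each, +1 to first 0
Round 2: Elkhorn=20 Fernhollow=16 Ironridge=22 → close Ironridge (overflow 17)
  22÷2 = 11 each, +1 to first 0
Round 3: Elkhorn=31 Fernhollow=27 → close Fernhollow (overflow 21)
  27÷1 = 27 each, +1 to first 0

Closure order: Ashgrove, Ironridge, Fernhollow
Last habitat: Elkhorn with 58 animals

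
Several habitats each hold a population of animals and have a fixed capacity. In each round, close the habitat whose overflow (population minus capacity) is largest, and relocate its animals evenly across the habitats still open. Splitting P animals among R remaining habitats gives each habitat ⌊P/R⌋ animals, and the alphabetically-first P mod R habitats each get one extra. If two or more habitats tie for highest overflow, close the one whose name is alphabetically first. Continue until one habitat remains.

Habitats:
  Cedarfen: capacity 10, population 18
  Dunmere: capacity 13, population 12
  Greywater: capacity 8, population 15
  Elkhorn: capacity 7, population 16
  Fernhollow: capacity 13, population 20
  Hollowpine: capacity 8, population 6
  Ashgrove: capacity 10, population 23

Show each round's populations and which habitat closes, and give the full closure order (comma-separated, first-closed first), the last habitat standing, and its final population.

Round 1: Ashgrove=23 Cedarfen=18 Dunmere=12 Elkhorn=16 Fernhollow=20 Greywater=15 Hollowpine=6 → close Ashgrove (overflow 13)
  23÷6 = 3 each, +1 to first 5
Round 2: Cedarfen=22 Dunmere=16 Elkhorn=20 Fernhollow=24 Greywater=19 Hollowpine=9 → close Elkhorn (overflow 13)
  20÷5 = 4 each, +1 to first 0
Round 3: Cedarfen=26 Dunmere=20 Fernhollow=28 Greywater=23 Hollowpine=13 → close Cedarfen (overflow 16)
  26÷4 = 6 each, +1 to first 2
Round 4: Dunmere=27 Fernhollow=35 Greywater=29 Hollowpine=19 → close Fernhollow (overflow 22)
  35÷3 = 11 each, +1 to first 2
Round 5: Dunmere=39 Greywater=41 Hollowpine=30 → close Greywater (overflow 33)
  41÷2 = 20 each, +1 to first 1
Round 6: Dunmere=60 Hollowpine=50 → close Dunmere (overflow 47)
  60÷1 = 60 each, +1 to first 0

Closure order: Ashgrove, Elkhorn, Cedarfen, Fernhollow, Greywater, Dunmere
Last habitat: Hollowpine with 110 animals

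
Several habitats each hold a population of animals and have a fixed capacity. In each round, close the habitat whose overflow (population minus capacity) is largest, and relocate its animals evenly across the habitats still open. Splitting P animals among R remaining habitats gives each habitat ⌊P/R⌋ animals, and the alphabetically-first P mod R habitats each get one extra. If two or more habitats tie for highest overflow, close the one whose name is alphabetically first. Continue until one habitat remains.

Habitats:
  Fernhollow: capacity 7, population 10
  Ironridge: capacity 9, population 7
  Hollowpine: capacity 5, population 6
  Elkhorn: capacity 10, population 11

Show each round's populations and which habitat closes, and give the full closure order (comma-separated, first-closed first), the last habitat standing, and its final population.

Round 1: Elkhorn=11 Fernhollow=10 Hollowpine=6 Ironridge=7 → close Fernhollow (overflow 3)
  10÷3 = 3 each, +1 to first 1
Round 2: Elkhorn=15 Hollowpine=9 Ironridge=10 → close Elkhorn (overflow 5)
  15÷2 = 7 each, +1 to first 1
Round 3: Hollowpine=17 Ironridge=17 → close Hollowpine (overflow 12)
  17÷1 = 17 each, +1 to first 0

Closure order: Fernhollow, Elkhorn, Hollowpine
Last habitat: Ironridge with 34 animals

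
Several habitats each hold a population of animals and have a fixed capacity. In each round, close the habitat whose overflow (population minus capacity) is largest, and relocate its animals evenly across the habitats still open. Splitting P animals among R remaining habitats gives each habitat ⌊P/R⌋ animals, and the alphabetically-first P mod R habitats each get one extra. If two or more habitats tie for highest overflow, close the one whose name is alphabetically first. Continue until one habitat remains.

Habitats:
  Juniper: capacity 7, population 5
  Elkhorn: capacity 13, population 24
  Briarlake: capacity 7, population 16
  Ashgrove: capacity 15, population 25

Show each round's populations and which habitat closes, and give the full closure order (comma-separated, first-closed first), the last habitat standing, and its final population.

Round 1: Ashgrove=25 Briarlake=16 Elkhorn=24 Juniper=5 → close Elkhorn (overflow 11)
  24÷3 = 8 each, +1 to first 0
Round 2: Ashgrove=33 Briarlake=24 Juniper=13 → close Ashgrove (overflow 18)
  33÷2 = 16 each, +1 to first 1
Round 3: Briarlake=41 Juniper=29 → close Briarlake (overflow 34)
  41÷1 = 41 each, +1 to first 0

Closure order: Elkhorn, Ashgrove, Briarlake
Last habitat: Juniper with 70 animals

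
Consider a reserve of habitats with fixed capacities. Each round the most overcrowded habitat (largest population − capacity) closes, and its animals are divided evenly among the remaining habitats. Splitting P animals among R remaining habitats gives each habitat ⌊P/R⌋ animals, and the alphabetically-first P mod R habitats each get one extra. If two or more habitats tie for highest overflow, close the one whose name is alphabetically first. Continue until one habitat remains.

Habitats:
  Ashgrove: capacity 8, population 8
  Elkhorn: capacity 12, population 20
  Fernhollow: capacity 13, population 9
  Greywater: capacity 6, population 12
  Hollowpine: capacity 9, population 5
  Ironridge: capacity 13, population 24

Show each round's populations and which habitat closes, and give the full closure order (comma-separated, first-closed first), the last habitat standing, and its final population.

Closure order: Ironridge, Elkhorn, Greywater, Ashgrove, Fernhollow
Last habitat: Hollowpine with 78 animals

Round 1: Ashgrove=8 Elkhorn=20 Fernhollow=9 Greywater=12 Hollowpine=5 Ironridge=24 → close Ironridge (overflow 11)
  24÷5 = 4 each, +1 to first 4
Round 2: Ashgrove=13 Elkhorn=25 Fernhollow=14 Greywater=17 Hollowpine=9 → close Elkhorn (overflow 13)
  25÷4 = 6 each, +1 to first 1
Round 3: Ashgrove=20 Fernhollow=20 Greywater=23 Hollowpine=15 → close Greywater (overflow 17)
  23÷3 = 7 each, +1 to first 2
Round 4: Ashgrove=28 Fernhollow=28 Hollowpine=22 → close Ashgrove (overflow 20)
  28÷2 = 14 each, +1 to first 0
Round 5: Fernhollow=42 Hollowpine=36 → close Fernhollow (overflow 29)
  42÷1 = 42 each, +1 to first 0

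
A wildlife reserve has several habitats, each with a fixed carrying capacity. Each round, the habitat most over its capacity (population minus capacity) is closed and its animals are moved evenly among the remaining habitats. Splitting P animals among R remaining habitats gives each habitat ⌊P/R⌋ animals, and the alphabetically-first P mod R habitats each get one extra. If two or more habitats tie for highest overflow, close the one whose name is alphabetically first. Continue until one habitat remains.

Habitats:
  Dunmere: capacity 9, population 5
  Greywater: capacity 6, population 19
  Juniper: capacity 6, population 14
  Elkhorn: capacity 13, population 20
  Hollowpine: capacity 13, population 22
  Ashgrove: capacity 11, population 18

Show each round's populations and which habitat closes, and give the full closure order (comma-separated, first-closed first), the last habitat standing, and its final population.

Closure order: Greywater, Hollowpine, Ashgrove, Elkhorn, Juniper
Last habitat: Dunmere with 98 animals

Round 1: Ashgrove=18 Dunmere=5 Elkhorn=20 Greywater=19 Hollowpine=22 Juniper=14 → close Greywater (overflow 13)
  19÷5 = 3 each, +1 to first 4
Round 2: Ashgrove=22 Dunmere=9 Elkhorn=24 Hollowpine=26 Juniper=17 → close Hollowpine (overflow 13)
  26÷4 = 6 each, +1 to first 2
Round 3: Ashgrove=29 Dunmere=16 Elkhorn=30 Juniper=23 → close Ashgrove (overflow 18)
  29÷3 = 9 each, +1 to first 2
Round 4: Dunmere=26 Elkhorn=40 Juniper=32 → close Elkhorn (overflow 27)
  40÷2 = 20 each, +1 to first 0
Round 5: Dunmere=46 Juniper=52 → close Juniper (overflow 46)
  52÷1 = 52 each, +1 to first 0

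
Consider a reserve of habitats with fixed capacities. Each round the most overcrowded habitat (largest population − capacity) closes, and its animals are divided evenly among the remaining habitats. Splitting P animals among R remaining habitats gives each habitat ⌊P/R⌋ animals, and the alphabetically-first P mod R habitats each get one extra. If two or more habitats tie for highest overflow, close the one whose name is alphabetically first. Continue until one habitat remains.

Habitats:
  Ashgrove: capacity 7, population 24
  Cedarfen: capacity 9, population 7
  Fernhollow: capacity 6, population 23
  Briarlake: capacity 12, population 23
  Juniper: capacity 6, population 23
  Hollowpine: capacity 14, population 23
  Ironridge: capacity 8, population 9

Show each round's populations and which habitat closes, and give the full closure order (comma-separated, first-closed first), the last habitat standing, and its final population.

Closure order: Ashgrove, Fernhollow, Juniper, Briarlake, Hollowpine, Ironridge
Last habitat: Cedarfen with 132 animals

Round 1: Ashgrove=24 Briarlake=23 Cedarfen=7 Fernhollow=23 Hollowpine=23 Ironridge=9 Juniper=23 → close Ashgrove (overflow 17)
  24÷6 = 4 each, +1 to first 0
Round 2: Briarlake=27 Cedarfen=11 Fernhollow=27 Hollowpine=27 Ironridge=13 Juniper=27 → close Fernhollow (overflow 21)
  27÷5 = 5 each, +1 to first 2
Round 3: Briarlake=33 Cedarfen=17 Hollowpine=32 Ironridge=18 Juniper=32 → close Juniper (overflow 26)
  32÷4 = 8 each, +1 to first 0
Round 4: Briarlake=41 Cedarfen=25 Hollowpine=40 Ironridge=26 → close Briarlake (overflow 29)
  41÷3 = 13 each, +1 to first 2
Round 5: Cedarfen=39 Hollowpine=54 Ironridge=39 → close Hollowpine (overflow 40)
  54÷2 = 27 each, +1 to first 0
Round 6: Cedarfen=66 Ironridge=66 → close Ironridge (overflow 58)
  66÷1 = 66 each, +1 to first 0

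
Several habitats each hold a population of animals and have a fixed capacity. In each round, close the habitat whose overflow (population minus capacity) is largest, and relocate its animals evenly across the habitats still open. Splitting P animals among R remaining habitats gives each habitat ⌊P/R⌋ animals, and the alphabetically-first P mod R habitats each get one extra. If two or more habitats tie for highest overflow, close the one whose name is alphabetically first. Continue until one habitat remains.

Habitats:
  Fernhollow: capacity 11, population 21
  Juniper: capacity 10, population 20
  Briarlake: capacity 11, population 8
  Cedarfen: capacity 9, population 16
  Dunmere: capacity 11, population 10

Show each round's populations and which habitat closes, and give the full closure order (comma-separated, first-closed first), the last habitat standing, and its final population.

Closure order: Fernhollow, Juniper, Cedarfen, Briarlake
Last habitat: Dunmere with 75 animals

Round 1: Briarlake=8 Cedarfen=16 Dunmere=10 Fernhollow=21 Juniper=20 → close Fernhollow (overflow 10)
  21÷4 = 5 each, +1 to first 1
Round 2: Briarlake=14 Cedarfen=21 Dunmere=15 Juniper=25 → close Juniper (overflow 15)
  25÷3 = 8 each, +1 to first 1
Round 3: Briarlake=23 Cedarfen=29 Dunmere=23 → close Cedarfen (overflow 20)
  29÷2 = 14 each, +1 to first 1
Round 4: Briarlake=38 Dunmere=37 → close Briarlake (overflow 27)
  38÷1 = 38 each, +1 to first 0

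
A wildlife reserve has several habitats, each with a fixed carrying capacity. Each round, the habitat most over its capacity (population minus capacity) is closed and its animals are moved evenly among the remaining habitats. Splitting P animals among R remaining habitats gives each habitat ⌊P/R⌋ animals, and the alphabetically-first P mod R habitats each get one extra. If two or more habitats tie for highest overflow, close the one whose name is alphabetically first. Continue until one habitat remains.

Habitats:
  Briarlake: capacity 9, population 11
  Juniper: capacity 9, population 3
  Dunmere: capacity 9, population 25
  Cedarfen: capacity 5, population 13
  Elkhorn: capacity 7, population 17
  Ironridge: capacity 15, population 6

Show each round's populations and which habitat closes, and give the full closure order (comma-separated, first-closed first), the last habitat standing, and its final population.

Closure order: Dunmere, Elkhorn, Cedarfen, Briarlake, Juniper
Last habitat: Ironridge with 75 animals

Round 1: Briarlake=11 Cedarfen=13 Dunmere=25 Elkhorn=17 Ironridge=6 Juniper=3 → close Dunmere (overflow 16)
  25÷5 = 5 each, +1 to first 0
Round 2: Briarlake=16 Cedarfen=18 Elkhorn=22 Ironridge=11 Juniper=8 → close Elkhorn (overflow 15)
  22÷4 = 5 each, +1 to first 2
Round 3: Briarlake=22 Cedarfen=24 Ironridge=16 Juniper=13 → close Cedarfen (overflow 19)
  24÷3 = 8 each, +1 to first 0
Round 4: Briarlake=30 Ironridge=24 Juniper=21 → close Briarlake (overflow 21)
  30÷2 = 15 each, +1 to first 0
Round 5: Ironridge=39 Juniper=36 → close Juniper (overflow 27)
  36÷1 = 36 each, +1 to first 0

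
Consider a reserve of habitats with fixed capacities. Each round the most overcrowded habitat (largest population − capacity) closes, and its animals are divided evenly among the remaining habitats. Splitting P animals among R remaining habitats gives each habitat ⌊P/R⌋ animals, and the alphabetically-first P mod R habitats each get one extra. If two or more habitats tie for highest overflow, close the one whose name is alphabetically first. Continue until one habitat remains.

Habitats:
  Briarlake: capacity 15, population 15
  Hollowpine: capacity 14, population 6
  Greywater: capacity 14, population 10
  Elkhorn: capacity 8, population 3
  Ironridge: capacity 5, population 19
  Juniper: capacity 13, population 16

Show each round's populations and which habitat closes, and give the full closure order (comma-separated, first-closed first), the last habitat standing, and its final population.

Closure order: Ironridge, Juniper, Briarlake, Greywater, Elkhorn
Last habitat: Hollowpine with 69 animals

Round 1: Briarlake=15 Elkhorn=3 Greywater=10 Hollowpine=6 Ironridge=19 Juniper=16 → close Ironridge (overflow 14)
  19÷5 = 3 each, +1 to first 4
Round 2: Briarlake=19 Elkhorn=7 Greywater=14 Hollowpine=10 Juniper=19 → close Juniper (overflow 6)
  19÷4 = 4 each, +1 to first 3
Round 3: Briarlake=24 Elkhorn=12 Greywater=19 Hollowpine=14 → close Briarlake (overflow 9)
  24÷3 = 8 each, +1 to first 0
Round 4: Elkhorn=20 Greywater=27 Hollowpine=22 → close Greywater (overflow 13)
  27÷2 = 13 each, +1 to first 1
Round 5: Elkhorn=34 Hollowpine=35 → close Elkhorn (overflow 26)
  34÷1 = 34 each, +1 to first 0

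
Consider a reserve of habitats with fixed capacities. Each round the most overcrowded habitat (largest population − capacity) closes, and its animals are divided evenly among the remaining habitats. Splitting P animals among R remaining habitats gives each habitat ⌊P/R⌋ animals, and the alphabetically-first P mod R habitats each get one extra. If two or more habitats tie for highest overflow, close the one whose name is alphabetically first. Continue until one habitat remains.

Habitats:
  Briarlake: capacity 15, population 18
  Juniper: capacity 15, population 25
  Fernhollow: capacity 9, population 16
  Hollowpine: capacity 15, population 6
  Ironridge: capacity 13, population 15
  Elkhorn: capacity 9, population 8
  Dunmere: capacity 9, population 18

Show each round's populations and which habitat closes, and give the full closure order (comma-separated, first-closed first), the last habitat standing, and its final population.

Closure order: Juniper, Dunmere, Fernhollow, Briarlake, Ironridge, Elkhorn
Last habitat: Hollowpine with 106 animals

Round 1: Briarlake=18 Dunmere=18 Elkhorn=8 Fernhollow=16 Hollowpine=6 Ironridge=15 Juniper=25 → close Juniper (overflow 10)
  25÷6 = 4 each, +1 to first 1
Round 2: Briarlake=23 Dunmere=22 Elkhorn=12 Fernhollow=20 Hollowpine=10 Ironridge=19 → close Dunmere (overflow 13)
  22÷5 = 4 each, +1 to first 2
Round 3: Briarlake=28 Elkhorn=17 Fernhollow=24 Hollowpine=14 Ironridge=23 → close Fernhollow (overflow 15)
  24÷4 = 6 each, +1 to first 0
Round 4: Briarlake=34 Elkhorn=23 Hollowpine=20 Ironridge=29 → close Briarlake (overflow 19)
  34÷3 = 11 each, +1 to first 1
Round 5: Elkhorn=35 Hollowpine=31 Ironridge=40 → close Ironridge (overflow 27)
  40÷2 = 20 each, +1 to first 0
Round 6: Elkhorn=55 Hollowpine=51 → close Elkhorn (overflow 46)
  55÷1 = 55 each, +1 to first 0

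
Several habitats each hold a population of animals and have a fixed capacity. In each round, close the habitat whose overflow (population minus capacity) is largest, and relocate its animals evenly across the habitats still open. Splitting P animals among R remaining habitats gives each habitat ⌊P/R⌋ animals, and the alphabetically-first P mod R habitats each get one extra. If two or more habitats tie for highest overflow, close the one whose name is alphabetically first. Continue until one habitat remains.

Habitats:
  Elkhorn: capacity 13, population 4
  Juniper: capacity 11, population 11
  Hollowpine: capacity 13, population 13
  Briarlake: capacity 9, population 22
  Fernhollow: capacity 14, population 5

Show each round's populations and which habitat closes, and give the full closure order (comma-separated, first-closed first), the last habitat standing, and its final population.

Closure order: Briarlake, Hollowpine, Juniper, Elkhorn
Last habitat: Fernhollow with 55 animals

Round 1: Briarlake=22 Elkhorn=4 Fernhollow=5 Hollowpine=13 Juniper=11 → close Briarlake (overflow 13)
  22÷4 = 5 each, +1 to first 2
Round 2: Elkhorn=10 Fernhollow=11 Hollowpine=18 Juniper=16 → close Hollowpine (overflow 5)
  18÷3 = 6 each, +1 to first 0
Round 3: Elkhorn=16 Fernhollow=17 Juniper=22 → close Juniper (overflow 11)
  22÷2 = 11 each, +1 to first 0
Round 4: Elkhorn=27 Fernhollow=28 → close Elkhorn (overflow 14)
  27÷1 = 27 each, +1 to first 0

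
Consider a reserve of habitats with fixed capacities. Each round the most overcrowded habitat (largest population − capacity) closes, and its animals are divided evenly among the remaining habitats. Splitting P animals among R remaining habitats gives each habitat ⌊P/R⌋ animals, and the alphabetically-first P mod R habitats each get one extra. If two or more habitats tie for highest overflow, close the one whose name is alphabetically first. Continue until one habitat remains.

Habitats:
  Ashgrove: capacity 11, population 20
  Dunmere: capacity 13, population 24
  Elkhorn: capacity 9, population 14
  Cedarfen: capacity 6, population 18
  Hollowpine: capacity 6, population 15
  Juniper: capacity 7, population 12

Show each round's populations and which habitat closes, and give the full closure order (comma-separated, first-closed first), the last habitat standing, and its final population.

Round 1: Ashgrove=20 Cedarfen=18 Dunmere=24 Elkhorn=14 Hollowpine=15 Juniper=12 → close Cedarfen (overflow 12)
  18÷5 = 3 each, +1 to first 3
Round 2: Ashgrove=24 Dunmere=28 Elkhorn=18 Hollowpine=18 Juniper=15 → close Dunmere (overflow 15)
  28÷4 = 7 each, +1 to first 0
Round 3: Ashgrove=31 Elkhorn=25 Hollowpine=25 Juniper=22 → close Ashgrove (overflow 20)
  31÷3 = 10 each, +1 to first 1
Round 4: Elkhorn=36 Hollowpine=35 Juniper=32 → close Hollowpine (overflow 29)
  35÷2 = 17 each, +1 to first 1
Round 5: Elkhorn=54 Juniper=49 → close Elkhorn (overflow 45)
  54÷1 = 54 each, +1 to first 0

Closure order: Cedarfen, Dunmere, Ashgrove, Hollowpine, Elkhorn
Last habitat: Juniper with 103 animals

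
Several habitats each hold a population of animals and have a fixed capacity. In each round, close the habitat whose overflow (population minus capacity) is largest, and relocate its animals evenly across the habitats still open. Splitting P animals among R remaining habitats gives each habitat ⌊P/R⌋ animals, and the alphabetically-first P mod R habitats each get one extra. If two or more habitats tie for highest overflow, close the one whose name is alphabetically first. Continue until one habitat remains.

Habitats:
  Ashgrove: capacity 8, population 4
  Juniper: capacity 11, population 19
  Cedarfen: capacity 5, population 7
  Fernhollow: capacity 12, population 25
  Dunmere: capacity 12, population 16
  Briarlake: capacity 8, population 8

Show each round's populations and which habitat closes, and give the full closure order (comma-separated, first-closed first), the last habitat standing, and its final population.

Closure order: Fernhollow, Juniper, Dunmere, Cedarfen, Briarlake
Last habitat: Ashgrove with 79 animals

Round 1: Ashgrove=4 Briarlake=8 Cedarfen=7 Dunmere=16 Fernhollow=25 Juniper=19 → close Fernhollow (overflow 13)
  25÷5 = 5 each, +1 to first 0
Round 2: Ashgrove=9 Briarlake=13 Cedarfen=12 Dunmere=21 Juniper=24 → close Juniper (overflow 13)
  24÷4 = 6 each, +1 to first 0
Round 3: Ashgrove=15 Briarlake=19 Cedarfen=18 Dunmere=27 → close Dunmere (overflow 15)
  27÷3 = 9 each, +1 to first 0
Round 4: Ashgrove=24 Briarlake=28 Cedarfen=27 → close Cedarfen (overflow 22)
  27÷2 = 13 each, +1 to first 1
Round 5: Ashgrove=38 Briarlake=41 → close Briarlake (overflow 33)
  41÷1 = 41 each, +1 to first 0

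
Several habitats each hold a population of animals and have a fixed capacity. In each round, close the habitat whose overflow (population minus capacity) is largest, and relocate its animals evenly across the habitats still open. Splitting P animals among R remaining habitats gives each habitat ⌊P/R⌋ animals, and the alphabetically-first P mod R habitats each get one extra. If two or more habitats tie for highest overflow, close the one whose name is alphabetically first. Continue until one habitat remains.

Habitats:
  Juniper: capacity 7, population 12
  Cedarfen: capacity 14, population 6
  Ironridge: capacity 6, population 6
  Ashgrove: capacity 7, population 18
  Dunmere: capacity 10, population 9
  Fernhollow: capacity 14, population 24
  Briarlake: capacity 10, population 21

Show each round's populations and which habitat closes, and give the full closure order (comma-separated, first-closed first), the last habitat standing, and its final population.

Closure order: Ashgrove, Briarlake, Fernhollow, Juniper, Ironridge, Dunmere
Last habitat: Cedarfen with 96 animals

Round 1: Ashgrove=18 Briarlake=21 Cedarfen=6 Dunmere=9 Fernhollow=24 Ironridge=6 Juniper=12 → close Ashgrove (overflow 11)
  18÷6 = 3 each, +1 to first 0
Round 2: Briarlake=24 Cedarfen=9 Dunmere=12 Fernhollow=27 Ironridge=9 Juniper=15 → close Briarlake (overflow 14)
  24÷5 = 4 each, +1 to first 4
Round 3: Cedarfen=14 Dunmere=17 Fernhollow=32 Ironridge=14 Juniper=19 → close Fernhollow (overflow 18)
  32÷4 = 8 each, +1 to first 0
Round 4: Cedarfen=22 Dunmere=25 Ironridge=22 Juniper=27 → close Juniper (overflow 20)
  27÷3 = 9 each, +1 to first 0
Round 5: Cedarfen=31 Dunmere=34 Ironridge=31 → close Ironridge (overflow 25)
  31÷2 = 15 each, +1 to first 1
Round 6: Cedarfen=47 Dunmere=49 → close Dunmere (overflow 39)
  49÷1 = 49 each, +1 to first 0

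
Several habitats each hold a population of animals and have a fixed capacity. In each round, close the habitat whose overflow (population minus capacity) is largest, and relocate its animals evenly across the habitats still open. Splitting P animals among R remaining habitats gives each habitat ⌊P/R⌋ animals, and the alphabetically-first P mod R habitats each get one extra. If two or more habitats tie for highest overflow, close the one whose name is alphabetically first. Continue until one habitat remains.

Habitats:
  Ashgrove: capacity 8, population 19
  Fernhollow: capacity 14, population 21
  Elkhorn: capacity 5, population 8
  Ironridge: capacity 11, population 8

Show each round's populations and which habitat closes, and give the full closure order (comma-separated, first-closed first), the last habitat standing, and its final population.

Closure order: Ashgrove, Fernhollow, Elkhorn
Last habitat: Ironridge with 56 animals

Round 1: Ashgrove=19 Elkhorn=8 Fernhollow=21 Ironridge=8 → close Ashgrove (overflow 11)
  19÷3 = 6 each, +1 to first 1
Round 2: Elkhorn=15 Fernhollow=27 Ironridge=14 → close Fernhollow (overflow 13)
  27÷2 = 13 each, +1 to first 1
Round 3: Elkhorn=29 Ironridge=27 → close Elkhorn (overflow 24)
  29÷1 = 29 each, +1 to first 0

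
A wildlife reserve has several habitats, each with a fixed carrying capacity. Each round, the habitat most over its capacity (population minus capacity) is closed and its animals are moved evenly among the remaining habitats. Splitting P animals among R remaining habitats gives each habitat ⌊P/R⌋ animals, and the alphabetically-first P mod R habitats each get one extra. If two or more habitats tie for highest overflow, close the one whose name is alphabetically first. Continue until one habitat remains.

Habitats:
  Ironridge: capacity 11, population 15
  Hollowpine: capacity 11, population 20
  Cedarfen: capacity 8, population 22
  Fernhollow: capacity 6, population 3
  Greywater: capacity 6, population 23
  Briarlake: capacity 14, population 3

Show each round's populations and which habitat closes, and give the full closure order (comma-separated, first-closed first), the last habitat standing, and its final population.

Round 1: Briarlake=3 Cedarfen=22 Fernhollow=3 Greywater=23 Hollowpine=20 Ironridge=15 → close Greywater (overflow 17)
  23÷5 = 4 each, +1 to first 3
Round 2: Briarlake=8 Cedarfen=27 Fernhollow=8 Hollowpine=24 Ironridge=19 → close Cedarfen (overflow 19)
  27÷4 = 6 each, +1 to first 3
Round 3: Briarlake=15 Fernhollow=15 Hollowpine=31 Ironridge=25 → close Hollowpine (overflow 20)
  31÷3 = 10 each, +1 to first 1
Round 4: Briarlake=26 Fernhollow=25 Ironridge=35 → close Ironridge (overflow 24)
  35÷2 = 17 each, +1 to first 1
Round 5: Briarlake=44 Fernhollow=42 → close Fernhollow (overflow 36)
  42÷1 = 42 each, +1 to first 0

Closure order: Greywater, Cedarfen, Hollowpine, Ironridge, Fernhollow
Last habitat: Briarlake with 86 animals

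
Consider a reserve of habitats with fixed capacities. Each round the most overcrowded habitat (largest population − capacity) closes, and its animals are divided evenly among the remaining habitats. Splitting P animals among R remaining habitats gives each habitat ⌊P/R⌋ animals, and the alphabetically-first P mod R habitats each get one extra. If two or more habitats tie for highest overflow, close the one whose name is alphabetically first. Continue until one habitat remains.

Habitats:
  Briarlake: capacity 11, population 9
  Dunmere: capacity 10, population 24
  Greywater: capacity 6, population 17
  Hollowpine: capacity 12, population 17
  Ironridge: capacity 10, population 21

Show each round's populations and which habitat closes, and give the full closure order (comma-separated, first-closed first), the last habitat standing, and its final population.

Closure order: Dunmere, Greywater, Ironridge, Hollowpine
Last habitat: Briarlake with 88 animals

Round 1: Briarlake=9 Dunmere=24 Greywater=17 Hollowpine=17 Ironridge=21 → close Dunmere (overflow 14)
  24÷4 = 6 each, +1 to first 0
Round 2: Briarlake=15 Greywater=23 Hollowpine=23 Ironridge=27 → close Greywater (overflow 17)
  23÷3 = 7 each, +1 to first 2
Round 3: Briarlake=23 Hollowpine=31 Ironridge=34 → close Ironridge (overflow 24)
  34÷2 = 17 each, +1 to first 0
Round 4: Briarlake=40 Hollowpine=48 → close Hollowpine (overflow 36)
  48÷1 = 48 each, +1 to first 0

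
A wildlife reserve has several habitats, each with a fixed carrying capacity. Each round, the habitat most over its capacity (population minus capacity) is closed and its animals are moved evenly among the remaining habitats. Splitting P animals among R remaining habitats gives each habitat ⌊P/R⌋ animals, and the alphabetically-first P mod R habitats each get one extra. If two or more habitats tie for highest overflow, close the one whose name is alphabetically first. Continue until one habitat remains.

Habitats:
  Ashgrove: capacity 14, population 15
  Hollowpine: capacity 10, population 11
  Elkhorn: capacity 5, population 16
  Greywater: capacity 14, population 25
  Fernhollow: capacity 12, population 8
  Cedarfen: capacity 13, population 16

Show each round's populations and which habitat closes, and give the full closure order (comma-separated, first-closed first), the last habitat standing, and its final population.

Round 1: Ashgrove=15 Cedarfen=16 Elkhorn=16 Fernhollow=8 Greywater=25 Hollowpine=11 → close Elkhorn (overflow 11)
  16÷5 = 3 each, +1 to first 1
Round 2: Ashgrove=19 Cedarfen=19 Fernhollow=11 Greywater=28 Hollowpine=14 → close Greywater (overflow 14)
  28÷4 = 7 each, +1 to first 0
Round 3: Ashgrove=26 Cedarfen=26 Fernhollow=18 Hollowpine=21 → close Cedarfen (overflow 13)
  26÷3 = 8 each, +1 to first 2
Round 4: Ashgrove=35 Fernhollow=27 Hollowpine=29 → close Ashgrove (overflow 21)
  35÷2 = 17 each, +1 to first 1
Round 5: Fernhollow=45 Hollowpine=46 → close Hollowpine (overflow 36)
  46÷1 = 46 each, +1 to first 0

Closure order: Elkhorn, Greywater, Cedarfen, Ashgrove, Hollowpine
Last habitat: Fernhollow with 91 animals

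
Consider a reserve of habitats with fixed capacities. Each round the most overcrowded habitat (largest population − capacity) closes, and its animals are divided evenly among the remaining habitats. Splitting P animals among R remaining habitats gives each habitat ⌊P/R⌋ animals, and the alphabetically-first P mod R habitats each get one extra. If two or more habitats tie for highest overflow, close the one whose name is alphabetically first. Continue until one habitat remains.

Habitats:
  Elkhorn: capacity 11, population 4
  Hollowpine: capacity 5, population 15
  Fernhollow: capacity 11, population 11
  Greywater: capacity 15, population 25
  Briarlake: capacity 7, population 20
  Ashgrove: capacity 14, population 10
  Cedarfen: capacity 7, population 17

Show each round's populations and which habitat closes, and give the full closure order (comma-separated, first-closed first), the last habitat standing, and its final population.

Round 1: Ashgrove=10 Briarlake=20 Cedarfen=17 Elkhorn=4 Fernhollow=11 Greywater=25 Hollowpine=15 → close Briarlake (overflow 13)
  20÷6 = 3 each, +1 to first 2
Round 2: Ashgrove=14 Cedarfen=21 Elkhorn=7 Fernhollow=14 Greywater=28 Hollowpine=18 → close Cedarfen (overflow 14)
  21÷5 = 4 each, +1 to first 1
Round 3: Ashgrove=19 Elkhorn=11 Fernhollow=18 Greywater=32 Hollowpine=22 → close Greywater (overflow 17)
  32÷4 = 8 each, +1 to first 0
Round 4: Ashgrove=27 Elkhorn=19 Fernhollow=26 Hollowpine=30 → close Hollowpine (overflow 25)
  30÷3 = 10 each, +1 to first 0
Round 5: Ashgrove=37 Elkhorn=29 Fernhollow=36 → close Fernhollow (overflow 25)
  36÷2 = 18 each, +1 to first 0
Round 6: Ashgrove=55 Elkhorn=47 → close Ashgrove (overflow 41)
  55÷1 = 55 each, +1 to first 0

Closure order: Briarlake, Cedarfen, Greywater, Hollowpine, Fernhollow, Ashgrove
Last habitat: Elkhorn with 102 animals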